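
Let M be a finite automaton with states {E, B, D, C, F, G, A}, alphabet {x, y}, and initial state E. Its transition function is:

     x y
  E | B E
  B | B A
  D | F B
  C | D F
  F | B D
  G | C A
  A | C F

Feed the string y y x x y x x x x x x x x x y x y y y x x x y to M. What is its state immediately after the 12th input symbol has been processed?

start at E
read 'y': E → E
read 'y': E → E
read 'x': E → B
read 'x': B → B
read 'y': B → A
read 'x': A → C
read 'x': C → D
read 'x': D → F
read 'x': F → B
read 'x': B → B
read 'x': B → B
read 'x': B → B
After 12 symbols: B.

B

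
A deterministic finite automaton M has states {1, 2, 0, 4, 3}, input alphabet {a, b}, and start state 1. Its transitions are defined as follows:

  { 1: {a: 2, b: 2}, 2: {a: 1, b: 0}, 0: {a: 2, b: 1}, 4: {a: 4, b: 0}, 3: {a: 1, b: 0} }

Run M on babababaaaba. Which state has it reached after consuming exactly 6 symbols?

1

Trace: 1 -b-> 2 -a-> 1 -b-> 2 -a-> 1 -b-> 2 -a-> 1
After 6 symbols: 1.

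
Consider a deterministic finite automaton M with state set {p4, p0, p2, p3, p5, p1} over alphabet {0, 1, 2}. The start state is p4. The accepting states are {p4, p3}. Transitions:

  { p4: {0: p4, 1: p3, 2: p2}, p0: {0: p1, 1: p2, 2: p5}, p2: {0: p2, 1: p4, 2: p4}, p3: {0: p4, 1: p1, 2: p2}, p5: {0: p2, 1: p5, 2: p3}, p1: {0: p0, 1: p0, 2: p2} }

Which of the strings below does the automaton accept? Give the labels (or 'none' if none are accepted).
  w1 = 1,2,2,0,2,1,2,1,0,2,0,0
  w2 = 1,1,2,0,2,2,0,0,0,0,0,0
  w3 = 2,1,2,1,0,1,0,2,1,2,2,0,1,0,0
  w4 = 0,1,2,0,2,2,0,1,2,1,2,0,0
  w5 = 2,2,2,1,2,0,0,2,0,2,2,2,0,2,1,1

w3

w1: p4 → p3 → p2 → p4 → p4 → p2 → p4 → p2 → p4 → p4 → p2 → p2 → p2  → end p2, rejected
w2: p4 → p3 → p1 → p2 → p2 → p4 → p2 → p2 → p2 → p2 → p2 → p2 → p2  → end p2, rejected
w3: p4 → p2 → p4 → p2 → p4 → p4 → p3 → p4 → p2 → p4 → p2 → p4 → p4 → p3 → p4 → p4  → end p4, accepted
w4: p4 → p4 → p3 → p2 → p2 → p4 → p2 → p2 → p4 → p2 → p4 → p2 → p2 → p2  → end p2, rejected
w5: p4 → p2 → p4 → p2 → p4 → p2 → p2 → p2 → p4 → p4 → p2 → p4 → p2 → p2 → p4 → p3 → p1  → end p1, rejected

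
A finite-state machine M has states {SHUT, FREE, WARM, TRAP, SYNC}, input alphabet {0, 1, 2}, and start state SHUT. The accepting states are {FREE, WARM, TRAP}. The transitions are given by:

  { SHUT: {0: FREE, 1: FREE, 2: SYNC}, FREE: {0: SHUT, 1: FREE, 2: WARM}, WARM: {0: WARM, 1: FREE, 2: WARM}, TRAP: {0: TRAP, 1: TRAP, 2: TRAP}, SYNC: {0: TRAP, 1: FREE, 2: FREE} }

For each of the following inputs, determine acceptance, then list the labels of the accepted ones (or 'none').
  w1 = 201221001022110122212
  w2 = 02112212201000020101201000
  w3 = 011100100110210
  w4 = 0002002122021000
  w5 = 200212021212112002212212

w1, w5

w1: SHUT → SYNC → TRAP → TRAP → TRAP → TRAP → TRAP → TRAP → TRAP → TRAP → TRAP → TRAP → TRAP → TRAP → TRAP → TRAP → TRAP → TRAP → TRAP → TRAP → TRAP → TRAP  → end TRAP, accepted
w2: SHUT → FREE → WARM → FREE → FREE → WARM → WARM → FREE → WARM → WARM → WARM → FREE → SHUT → FREE → SHUT → FREE → WARM → WARM → FREE → SHUT → FREE → WARM → WARM → FREE → SHUT → FREE → SHUT  → end SHUT, rejected
w3: SHUT → FREE → FREE → FREE → FREE → SHUT → FREE → FREE → SHUT → FREE → FREE → FREE → SHUT → SYNC → FREE → SHUT  → end SHUT, rejected
w4: SHUT → FREE → SHUT → FREE → WARM → WARM → WARM → WARM → FREE → WARM → WARM → WARM → WARM → FREE → SHUT → FREE → SHUT  → end SHUT, rejected
w5: SHUT → SYNC → TRAP → TRAP → TRAP → TRAP → TRAP → TRAP → TRAP → TRAP → TRAP → TRAP → TRAP → TRAP → TRAP → TRAP → TRAP → TRAP → TRAP → TRAP → TRAP → TRAP → TRAP → TRAP → TRAP  → end TRAP, accepted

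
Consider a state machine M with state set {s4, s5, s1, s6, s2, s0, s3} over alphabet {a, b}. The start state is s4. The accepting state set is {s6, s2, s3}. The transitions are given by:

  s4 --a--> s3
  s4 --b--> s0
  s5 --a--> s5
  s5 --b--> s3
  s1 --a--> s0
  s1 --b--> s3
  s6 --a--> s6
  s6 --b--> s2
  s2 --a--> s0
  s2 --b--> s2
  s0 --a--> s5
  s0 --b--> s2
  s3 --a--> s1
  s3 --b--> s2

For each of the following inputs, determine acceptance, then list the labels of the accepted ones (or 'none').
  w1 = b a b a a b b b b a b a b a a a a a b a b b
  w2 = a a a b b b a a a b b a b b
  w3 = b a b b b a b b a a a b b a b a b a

w1:
  start at s4
  read 'b': s4 → s0
  read 'a': s0 → s5
  read 'b': s5 → s3
  read 'a': s3 → s1
  read 'a': s1 → s0
  read 'b': s0 → s2
  read 'b': s2 → s2
  read 'b': s2 → s2
  read 'b': s2 → s2
  read 'a': s2 → s0
  read 'b': s0 → s2
  read 'a': s2 → s0
  read 'b': s0 → s2
  read 'a': s2 → s0
  read 'a': s0 → s5
  read 'a': s5 → s5
  read 'a': s5 → s5
  read 'a': s5 → s5
  read 'b': s5 → s3
  read 'a': s3 → s1
  read 'b': s1 → s3
  read 'b': s3 → s2
  end s2, accepted
w2:
  start at s4
  read 'a': s4 → s3
  read 'a': s3 → s1
  read 'a': s1 → s0
  read 'b': s0 → s2
  read 'b': s2 → s2
  read 'b': s2 → s2
  read 'a': s2 → s0
  read 'a': s0 → s5
  read 'a': s5 → s5
  read 'b': s5 → s3
  read 'b': s3 → s2
  read 'a': s2 → s0
  read 'b': s0 → s2
  read 'b': s2 → s2
  end s2, accepted
w3:
  start at s4
  read 'b': s4 → s0
  read 'a': s0 → s5
  read 'b': s5 → s3
  read 'b': s3 → s2
  read 'b': s2 → s2
  read 'a': s2 → s0
  read 'b': s0 → s2
  read 'b': s2 → s2
  read 'a': s2 → s0
  read 'a': s0 → s5
  read 'a': s5 → s5
  read 'b': s5 → s3
  read 'b': s3 → s2
  read 'a': s2 → s0
  read 'b': s0 → s2
  read 'a': s2 → s0
  read 'b': s0 → s2
  read 'a': s2 → s0
  end s0, rejected

w1, w2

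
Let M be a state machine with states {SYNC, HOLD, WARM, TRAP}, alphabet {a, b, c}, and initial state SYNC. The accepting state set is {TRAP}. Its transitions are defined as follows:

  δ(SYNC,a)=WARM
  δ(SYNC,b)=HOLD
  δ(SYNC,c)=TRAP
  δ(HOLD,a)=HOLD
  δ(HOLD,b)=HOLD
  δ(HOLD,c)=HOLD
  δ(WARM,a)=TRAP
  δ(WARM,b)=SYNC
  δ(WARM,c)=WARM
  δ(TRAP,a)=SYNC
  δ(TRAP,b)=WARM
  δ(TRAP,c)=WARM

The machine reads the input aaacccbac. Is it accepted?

No

Trace: SYNC -a-> WARM -a-> TRAP -a-> SYNC -c-> TRAP -c-> WARM -c-> WARM -b-> SYNC -a-> WARM -c-> WARM
End state WARM is not accepting.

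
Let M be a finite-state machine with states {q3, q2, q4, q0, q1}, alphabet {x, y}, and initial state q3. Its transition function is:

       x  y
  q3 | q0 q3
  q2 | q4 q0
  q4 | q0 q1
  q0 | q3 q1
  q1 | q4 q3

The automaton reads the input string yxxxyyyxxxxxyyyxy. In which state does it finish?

q3 → q3 → q0 → q3 → q0 → q1 → q3 → q3 → q0 → q3 → q0 → q3 → q0 → q1 → q3 → q3 → q0 → q1

q1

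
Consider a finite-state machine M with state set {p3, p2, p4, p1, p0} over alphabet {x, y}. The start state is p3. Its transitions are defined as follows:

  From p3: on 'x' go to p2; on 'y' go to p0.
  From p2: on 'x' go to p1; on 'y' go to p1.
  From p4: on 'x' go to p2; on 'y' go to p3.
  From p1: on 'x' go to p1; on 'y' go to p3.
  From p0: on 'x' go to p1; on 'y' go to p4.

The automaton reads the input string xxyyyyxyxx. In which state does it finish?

p1

Trace: p3 -x-> p2 -x-> p1 -y-> p3 -y-> p0 -y-> p4 -y-> p3 -x-> p2 -y-> p1 -x-> p1 -x-> p1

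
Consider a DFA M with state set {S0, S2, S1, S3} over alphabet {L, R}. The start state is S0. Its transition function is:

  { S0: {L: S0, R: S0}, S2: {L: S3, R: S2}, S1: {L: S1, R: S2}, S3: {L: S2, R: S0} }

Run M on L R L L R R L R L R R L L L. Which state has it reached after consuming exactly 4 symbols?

S0

Trace: S0 -L-> S0 -R-> S0 -L-> S0 -L-> S0
After 4 symbols: S0.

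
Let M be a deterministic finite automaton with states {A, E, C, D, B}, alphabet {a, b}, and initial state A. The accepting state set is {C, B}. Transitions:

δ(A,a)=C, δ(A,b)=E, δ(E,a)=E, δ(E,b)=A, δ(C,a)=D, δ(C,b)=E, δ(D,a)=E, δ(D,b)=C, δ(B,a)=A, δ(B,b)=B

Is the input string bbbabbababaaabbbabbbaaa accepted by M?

No

Trace: A -b-> E -b-> A -b-> E -a-> E -b-> A -b-> E -a-> E -b-> A -a-> C -b-> E -a-> E -a-> E -a-> E -b-> A -b-> E -b-> A -a-> C -b-> E -b-> A -b-> E -a-> E -a-> E -a-> E
End state E is not accepting.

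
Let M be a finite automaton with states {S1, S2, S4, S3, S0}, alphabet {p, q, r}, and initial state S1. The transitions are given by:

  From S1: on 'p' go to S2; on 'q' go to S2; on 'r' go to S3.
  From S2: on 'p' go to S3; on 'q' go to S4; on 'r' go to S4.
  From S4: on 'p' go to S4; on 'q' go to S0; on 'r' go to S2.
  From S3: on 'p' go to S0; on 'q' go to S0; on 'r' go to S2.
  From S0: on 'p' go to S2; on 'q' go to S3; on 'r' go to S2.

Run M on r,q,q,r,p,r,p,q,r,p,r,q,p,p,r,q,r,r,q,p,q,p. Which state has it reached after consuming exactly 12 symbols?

S4

Trace: S1 -r-> S3 -q-> S0 -q-> S3 -r-> S2 -p-> S3 -r-> S2 -p-> S3 -q-> S0 -r-> S2 -p-> S3 -r-> S2 -q-> S4
After 12 symbols: S4.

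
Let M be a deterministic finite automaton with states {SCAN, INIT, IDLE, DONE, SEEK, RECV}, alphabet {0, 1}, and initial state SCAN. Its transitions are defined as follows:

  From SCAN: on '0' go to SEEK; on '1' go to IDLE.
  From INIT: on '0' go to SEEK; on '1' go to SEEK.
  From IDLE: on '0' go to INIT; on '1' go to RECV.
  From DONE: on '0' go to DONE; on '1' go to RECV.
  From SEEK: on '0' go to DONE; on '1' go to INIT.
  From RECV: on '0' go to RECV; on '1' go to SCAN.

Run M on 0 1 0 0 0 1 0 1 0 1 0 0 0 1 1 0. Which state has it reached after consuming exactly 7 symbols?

start at SCAN
read '0': SCAN → SEEK
read '1': SEEK → INIT
read '0': INIT → SEEK
read '0': SEEK → DONE
read '0': DONE → DONE
read '1': DONE → RECV
read '0': RECV → RECV
After 7 symbols: RECV.

RECV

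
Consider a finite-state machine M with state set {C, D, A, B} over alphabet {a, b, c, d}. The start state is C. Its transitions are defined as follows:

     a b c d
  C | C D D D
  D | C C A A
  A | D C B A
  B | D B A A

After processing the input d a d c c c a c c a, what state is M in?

C → D → C → D → A → B → A → D → A → B → D

D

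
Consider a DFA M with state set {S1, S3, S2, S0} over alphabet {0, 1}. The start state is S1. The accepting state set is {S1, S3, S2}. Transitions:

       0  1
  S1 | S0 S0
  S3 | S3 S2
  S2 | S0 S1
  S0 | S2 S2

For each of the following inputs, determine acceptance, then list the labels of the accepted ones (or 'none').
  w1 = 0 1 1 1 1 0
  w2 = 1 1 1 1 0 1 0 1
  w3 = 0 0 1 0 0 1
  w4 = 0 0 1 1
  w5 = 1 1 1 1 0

w2, w3, w5

w1: Trace: S1 -0-> S0 -1-> S2 -1-> S1 -1-> S0 -1-> S2 -0-> S0  → end S0, rejected
w2: Trace: S1 -1-> S0 -1-> S2 -1-> S1 -1-> S0 -0-> S2 -1-> S1 -0-> S0 -1-> S2  → end S2, accepted
w3: Trace: S1 -0-> S0 -0-> S2 -1-> S1 -0-> S0 -0-> S2 -1-> S1  → end S1, accepted
w4: Trace: S1 -0-> S0 -0-> S2 -1-> S1 -1-> S0  → end S0, rejected
w5: Trace: S1 -1-> S0 -1-> S2 -1-> S1 -1-> S0 -0-> S2  → end S2, accepted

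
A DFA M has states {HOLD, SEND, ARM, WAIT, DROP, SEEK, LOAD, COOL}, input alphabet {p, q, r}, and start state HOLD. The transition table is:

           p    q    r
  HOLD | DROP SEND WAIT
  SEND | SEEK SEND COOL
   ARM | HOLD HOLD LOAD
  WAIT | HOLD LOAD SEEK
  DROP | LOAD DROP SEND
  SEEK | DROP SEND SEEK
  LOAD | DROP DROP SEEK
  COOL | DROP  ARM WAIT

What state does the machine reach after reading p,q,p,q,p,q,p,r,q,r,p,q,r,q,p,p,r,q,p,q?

HOLD → DROP → DROP → LOAD → DROP → LOAD → DROP → LOAD → SEEK → SEND → COOL → DROP → DROP → SEND → SEND → SEEK → DROP → SEND → SEND → SEEK → SEND

SEND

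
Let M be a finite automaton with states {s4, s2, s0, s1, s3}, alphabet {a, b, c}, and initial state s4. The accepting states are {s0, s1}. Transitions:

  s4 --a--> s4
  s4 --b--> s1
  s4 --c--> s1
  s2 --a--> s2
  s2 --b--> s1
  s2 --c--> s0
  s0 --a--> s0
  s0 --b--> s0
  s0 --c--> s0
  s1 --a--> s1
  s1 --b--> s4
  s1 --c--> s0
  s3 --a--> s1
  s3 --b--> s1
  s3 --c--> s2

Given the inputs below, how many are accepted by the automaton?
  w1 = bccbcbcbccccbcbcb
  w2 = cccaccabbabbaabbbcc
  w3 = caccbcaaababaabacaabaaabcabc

w1:
  start at s4
  read 'b': s4 → s1
  read 'c': s1 → s0
  read 'c': s0 → s0
  read 'b': s0 → s0
  read 'c': s0 → s0
  read 'b': s0 → s0
  read 'c': s0 → s0
  read 'b': s0 → s0
  read 'c': s0 → s0
  read 'c': s0 → s0
  read 'c': s0 → s0
  read 'c': s0 → s0
  read 'b': s0 → s0
  read 'c': s0 → s0
  read 'b': s0 → s0
  read 'c': s0 → s0
  read 'b': s0 → s0
  end s0, accepted
w2:
  start at s4
  read 'c': s4 → s1
  read 'c': s1 → s0
  read 'c': s0 → s0
  read 'a': s0 → s0
  read 'c': s0 → s0
  read 'c': s0 → s0
  read 'a': s0 → s0
  read 'b': s0 → s0
  read 'b': s0 → s0
  read 'a': s0 → s0
  read 'b': s0 → s0
  read 'b': s0 → s0
  read 'a': s0 → s0
  read 'a': s0 → s0
  read 'b': s0 → s0
  read 'b': s0 → s0
  read 'b': s0 → s0
  read 'c': s0 → s0
  read 'c': s0 → s0
  end s0, accepted
w3:
  start at s4
  read 'c': s4 → s1
  read 'a': s1 → s1
  read 'c': s1 → s0
  read 'c': s0 → s0
  read 'b': s0 → s0
  read 'c': s0 → s0
  read 'a': s0 → s0
  read 'a': s0 → s0
  read 'a': s0 → s0
  read 'b': s0 → s0
  read 'a': s0 → s0
  read 'b': s0 → s0
  read 'a': s0 → s0
  read 'a': s0 → s0
  read 'b': s0 → s0
  read 'a': s0 → s0
  read 'c': s0 → s0
  read 'a': s0 → s0
  read 'a': s0 → s0
  read 'b': s0 → s0
  read 'a': s0 → s0
  read 'a': s0 → s0
  read 'a': s0 → s0
  read 'b': s0 → s0
  read 'c': s0 → s0
  read 'a': s0 → s0
  read 'b': s0 → s0
  read 'c': s0 → s0
  end s0, accepted

3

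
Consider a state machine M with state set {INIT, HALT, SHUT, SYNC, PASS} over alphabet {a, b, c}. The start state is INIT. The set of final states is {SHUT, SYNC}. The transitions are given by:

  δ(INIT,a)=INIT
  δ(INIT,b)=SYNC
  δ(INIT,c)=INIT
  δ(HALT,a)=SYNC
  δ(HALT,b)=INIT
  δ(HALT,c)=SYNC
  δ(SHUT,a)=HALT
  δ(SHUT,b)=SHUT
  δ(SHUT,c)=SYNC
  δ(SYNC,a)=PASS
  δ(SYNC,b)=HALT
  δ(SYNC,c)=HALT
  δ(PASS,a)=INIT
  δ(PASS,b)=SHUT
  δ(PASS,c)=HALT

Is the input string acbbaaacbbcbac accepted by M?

No

INIT → INIT → INIT → SYNC → HALT → SYNC → PASS → INIT → INIT → SYNC → HALT → SYNC → HALT → SYNC → HALT
End state HALT is not accepting.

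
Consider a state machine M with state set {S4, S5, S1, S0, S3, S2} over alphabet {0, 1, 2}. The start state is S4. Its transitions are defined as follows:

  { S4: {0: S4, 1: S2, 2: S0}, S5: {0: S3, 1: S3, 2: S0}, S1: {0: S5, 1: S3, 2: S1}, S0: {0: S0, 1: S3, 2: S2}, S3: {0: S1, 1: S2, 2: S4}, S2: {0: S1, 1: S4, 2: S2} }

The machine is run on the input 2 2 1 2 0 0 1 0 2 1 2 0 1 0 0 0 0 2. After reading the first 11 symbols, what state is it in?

Trace: S4 -2-> S0 -2-> S2 -1-> S4 -2-> S0 -0-> S0 -0-> S0 -1-> S3 -0-> S1 -2-> S1 -1-> S3 -2-> S4
After 11 symbols: S4.

S4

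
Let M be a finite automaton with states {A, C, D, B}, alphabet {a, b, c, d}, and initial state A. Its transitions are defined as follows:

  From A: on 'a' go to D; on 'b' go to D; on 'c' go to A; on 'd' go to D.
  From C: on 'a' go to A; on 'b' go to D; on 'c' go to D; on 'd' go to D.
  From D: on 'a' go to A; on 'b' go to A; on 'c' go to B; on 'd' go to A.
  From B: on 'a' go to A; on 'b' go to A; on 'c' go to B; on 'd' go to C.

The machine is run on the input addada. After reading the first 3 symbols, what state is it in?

D

A → D → A → D
After 3 symbols: D.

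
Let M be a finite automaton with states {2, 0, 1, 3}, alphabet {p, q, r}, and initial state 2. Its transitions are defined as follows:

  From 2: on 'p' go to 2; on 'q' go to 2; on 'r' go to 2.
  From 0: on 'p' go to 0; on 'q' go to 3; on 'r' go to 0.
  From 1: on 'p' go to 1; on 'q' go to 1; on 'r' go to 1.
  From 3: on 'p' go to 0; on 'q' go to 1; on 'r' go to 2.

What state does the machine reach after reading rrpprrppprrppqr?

2

start at 2
read 'r': 2 → 2
read 'r': 2 → 2
read 'p': 2 → 2
read 'p': 2 → 2
read 'r': 2 → 2
read 'r': 2 → 2
read 'p': 2 → 2
read 'p': 2 → 2
read 'p': 2 → 2
read 'r': 2 → 2
read 'r': 2 → 2
read 'p': 2 → 2
read 'p': 2 → 2
read 'q': 2 → 2
read 'r': 2 → 2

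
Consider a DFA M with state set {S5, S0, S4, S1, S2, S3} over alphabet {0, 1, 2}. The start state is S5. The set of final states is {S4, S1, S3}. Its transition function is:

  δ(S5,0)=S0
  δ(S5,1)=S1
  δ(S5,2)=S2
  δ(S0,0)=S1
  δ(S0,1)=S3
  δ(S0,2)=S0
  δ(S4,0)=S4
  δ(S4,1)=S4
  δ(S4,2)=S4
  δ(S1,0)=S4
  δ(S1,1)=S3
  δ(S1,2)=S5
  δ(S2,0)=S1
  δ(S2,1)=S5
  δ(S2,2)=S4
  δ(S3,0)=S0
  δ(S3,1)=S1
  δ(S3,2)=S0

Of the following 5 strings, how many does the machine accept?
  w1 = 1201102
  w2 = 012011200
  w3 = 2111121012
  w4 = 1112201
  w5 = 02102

4

w1: Trace: S5 -1-> S1 -2-> S5 -0-> S0 -1-> S3 -1-> S1 -0-> S4 -2-> S4  → end S4, accepted
w2: Trace: S5 -0-> S0 -1-> S3 -2-> S0 -0-> S1 -1-> S3 -1-> S1 -2-> S5 -0-> S0 -0-> S1  → end S1, accepted
w3: Trace: S5 -2-> S2 -1-> S5 -1-> S1 -1-> S3 -1-> S1 -2-> S5 -1-> S1 -0-> S4 -1-> S4 -2-> S4  → end S4, accepted
w4: Trace: S5 -1-> S1 -1-> S3 -1-> S1 -2-> S5 -2-> S2 -0-> S1 -1-> S3  → end S3, accepted
w5: Trace: S5 -0-> S0 -2-> S0 -1-> S3 -0-> S0 -2-> S0  → end S0, rejected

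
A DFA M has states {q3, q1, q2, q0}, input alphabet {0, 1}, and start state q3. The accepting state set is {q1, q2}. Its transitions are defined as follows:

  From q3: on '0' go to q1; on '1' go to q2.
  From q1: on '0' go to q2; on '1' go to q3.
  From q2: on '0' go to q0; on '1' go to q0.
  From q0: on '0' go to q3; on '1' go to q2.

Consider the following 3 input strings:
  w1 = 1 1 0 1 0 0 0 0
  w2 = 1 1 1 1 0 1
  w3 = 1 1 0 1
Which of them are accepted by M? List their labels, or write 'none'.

w1: Trace: q3 -1-> q2 -1-> q0 -0-> q3 -1-> q2 -0-> q0 -0-> q3 -0-> q1 -0-> q2  → end q2, accepted
w2: Trace: q3 -1-> q2 -1-> q0 -1-> q2 -1-> q0 -0-> q3 -1-> q2  → end q2, accepted
w3: Trace: q3 -1-> q2 -1-> q0 -0-> q3 -1-> q2  → end q2, accepted

w1, w2, w3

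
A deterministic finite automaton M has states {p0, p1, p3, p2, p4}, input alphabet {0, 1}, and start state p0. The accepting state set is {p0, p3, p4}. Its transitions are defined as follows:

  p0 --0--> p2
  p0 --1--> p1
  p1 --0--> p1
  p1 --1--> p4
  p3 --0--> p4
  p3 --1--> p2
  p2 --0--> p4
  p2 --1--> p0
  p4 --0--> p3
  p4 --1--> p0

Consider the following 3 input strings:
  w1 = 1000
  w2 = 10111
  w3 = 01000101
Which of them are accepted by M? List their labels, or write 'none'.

w3

w1:
  start at p0
  read '1': p0 → p1
  read '0': p1 → p1
  read '0': p1 → p1
  read '0': p1 → p1
  end p1, rejected
w2:
  start at p0
  read '1': p0 → p1
  read '0': p1 → p1
  read '1': p1 → p4
  read '1': p4 → p0
  read '1': p0 → p1
  end p1, rejected
w3:
  start at p0
  read '0': p0 → p2
  read '1': p2 → p0
  read '0': p0 → p2
  read '0': p2 → p4
  read '0': p4 → p3
  read '1': p3 → p2
  read '0': p2 → p4
  read '1': p4 → p0
  end p0, accepted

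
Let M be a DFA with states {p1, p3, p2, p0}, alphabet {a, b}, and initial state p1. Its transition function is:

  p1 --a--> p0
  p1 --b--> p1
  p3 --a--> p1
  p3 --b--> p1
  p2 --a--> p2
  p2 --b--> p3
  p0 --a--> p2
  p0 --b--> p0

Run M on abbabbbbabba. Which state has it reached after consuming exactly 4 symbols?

p2

Trace: p1 -a-> p0 -b-> p0 -b-> p0 -a-> p2
After 4 symbols: p2.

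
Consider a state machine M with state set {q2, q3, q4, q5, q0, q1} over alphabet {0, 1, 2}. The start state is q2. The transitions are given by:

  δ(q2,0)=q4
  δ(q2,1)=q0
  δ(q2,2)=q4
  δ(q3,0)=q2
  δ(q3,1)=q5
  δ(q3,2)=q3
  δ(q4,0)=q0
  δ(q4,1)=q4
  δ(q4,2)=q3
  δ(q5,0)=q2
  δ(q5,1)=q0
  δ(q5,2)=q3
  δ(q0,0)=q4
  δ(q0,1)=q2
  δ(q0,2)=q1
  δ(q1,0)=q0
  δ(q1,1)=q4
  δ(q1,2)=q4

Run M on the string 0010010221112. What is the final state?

q4

Trace: q2 -0-> q4 -0-> q0 -1-> q2 -0-> q4 -0-> q0 -1-> q2 -0-> q4 -2-> q3 -2-> q3 -1-> q5 -1-> q0 -1-> q2 -2-> q4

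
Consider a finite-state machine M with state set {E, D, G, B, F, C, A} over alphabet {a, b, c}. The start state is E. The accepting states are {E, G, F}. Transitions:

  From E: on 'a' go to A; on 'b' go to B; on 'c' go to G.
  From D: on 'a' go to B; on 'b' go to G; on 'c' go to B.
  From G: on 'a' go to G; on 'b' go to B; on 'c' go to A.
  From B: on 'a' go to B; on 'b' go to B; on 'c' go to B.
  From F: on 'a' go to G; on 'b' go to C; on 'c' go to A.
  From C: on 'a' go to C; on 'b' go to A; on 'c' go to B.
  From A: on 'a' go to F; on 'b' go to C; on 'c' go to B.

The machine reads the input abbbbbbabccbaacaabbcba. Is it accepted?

No

start at E
read 'a': E → A
read 'b': A → C
read 'b': C → A
read 'b': A → C
read 'b': C → A
read 'b': A → C
read 'b': C → A
read 'a': A → F
read 'b': F → C
read 'c': C → B
read 'c': B → B
read 'b': B → B
read 'a': B → B
read 'a': B → B
read 'c': B → B
read 'a': B → B
read 'a': B → B
read 'b': B → B
read 'b': B → B
read 'c': B → B
read 'b': B → B
read 'a': B → B
End state B is not accepting.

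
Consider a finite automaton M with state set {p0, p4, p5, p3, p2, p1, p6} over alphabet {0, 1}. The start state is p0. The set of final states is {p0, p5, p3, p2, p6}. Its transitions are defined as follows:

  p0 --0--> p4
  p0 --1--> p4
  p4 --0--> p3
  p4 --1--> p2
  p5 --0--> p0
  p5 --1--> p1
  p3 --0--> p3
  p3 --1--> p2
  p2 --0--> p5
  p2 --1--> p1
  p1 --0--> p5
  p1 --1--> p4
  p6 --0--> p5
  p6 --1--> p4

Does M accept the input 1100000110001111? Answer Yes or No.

start at p0
read '1': p0 → p4
read '1': p4 → p2
read '0': p2 → p5
read '0': p5 → p0
read '0': p0 → p4
read '0': p4 → p3
read '0': p3 → p3
read '1': p3 → p2
read '1': p2 → p1
read '0': p1 → p5
read '0': p5 → p0
read '0': p0 → p4
read '1': p4 → p2
read '1': p2 → p1
read '1': p1 → p4
read '1': p4 → p2
End state p2 is accepting.

Yes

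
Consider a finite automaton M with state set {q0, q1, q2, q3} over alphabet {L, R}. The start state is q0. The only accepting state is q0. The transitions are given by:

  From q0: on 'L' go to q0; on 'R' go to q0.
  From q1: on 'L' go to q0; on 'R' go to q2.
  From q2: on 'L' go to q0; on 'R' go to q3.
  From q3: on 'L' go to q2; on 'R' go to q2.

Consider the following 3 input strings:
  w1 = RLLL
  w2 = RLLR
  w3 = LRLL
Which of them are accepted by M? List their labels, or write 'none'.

w1: q0 → q0 → q0 → q0 → q0  → end q0, accepted
w2: q0 → q0 → q0 → q0 → q0  → end q0, accepted
w3: q0 → q0 → q0 → q0 → q0  → end q0, accepted

w1, w2, w3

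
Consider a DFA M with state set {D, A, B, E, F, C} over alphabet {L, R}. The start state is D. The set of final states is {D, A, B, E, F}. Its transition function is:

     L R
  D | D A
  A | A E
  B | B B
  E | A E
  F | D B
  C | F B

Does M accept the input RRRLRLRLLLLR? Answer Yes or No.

start at D
read 'R': D → A
read 'R': A → E
read 'R': E → E
read 'L': E → A
read 'R': A → E
read 'L': E → A
read 'R': A → E
read 'L': E → A
read 'L': A → A
read 'L': A → A
read 'L': A → A
read 'R': A → E
End state E is accepting.

Yes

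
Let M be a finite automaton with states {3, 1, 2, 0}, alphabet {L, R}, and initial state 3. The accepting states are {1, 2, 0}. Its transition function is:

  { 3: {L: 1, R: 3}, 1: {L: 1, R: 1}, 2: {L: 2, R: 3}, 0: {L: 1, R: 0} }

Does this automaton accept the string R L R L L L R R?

start at 3
read 'R': 3 → 3
read 'L': 3 → 1
read 'R': 1 → 1
read 'L': 1 → 1
read 'L': 1 → 1
read 'L': 1 → 1
read 'R': 1 → 1
read 'R': 1 → 1
End state 1 is accepting.

Yes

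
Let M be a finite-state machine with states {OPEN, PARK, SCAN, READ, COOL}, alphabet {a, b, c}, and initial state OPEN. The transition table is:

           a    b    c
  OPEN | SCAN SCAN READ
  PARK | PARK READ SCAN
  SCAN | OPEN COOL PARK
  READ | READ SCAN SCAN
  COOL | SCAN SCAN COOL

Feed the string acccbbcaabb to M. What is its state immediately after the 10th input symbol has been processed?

Trace: OPEN -a-> SCAN -c-> PARK -c-> SCAN -c-> PARK -b-> READ -b-> SCAN -c-> PARK -a-> PARK -a-> PARK -b-> READ
After 10 symbols: READ.

READ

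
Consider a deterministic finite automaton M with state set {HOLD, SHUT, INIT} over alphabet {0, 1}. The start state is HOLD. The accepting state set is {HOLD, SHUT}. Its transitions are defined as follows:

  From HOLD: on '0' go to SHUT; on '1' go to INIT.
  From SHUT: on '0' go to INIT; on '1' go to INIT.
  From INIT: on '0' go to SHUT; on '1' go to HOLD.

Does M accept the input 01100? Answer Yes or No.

No

HOLD → SHUT → INIT → HOLD → SHUT → INIT
End state INIT is not accepting.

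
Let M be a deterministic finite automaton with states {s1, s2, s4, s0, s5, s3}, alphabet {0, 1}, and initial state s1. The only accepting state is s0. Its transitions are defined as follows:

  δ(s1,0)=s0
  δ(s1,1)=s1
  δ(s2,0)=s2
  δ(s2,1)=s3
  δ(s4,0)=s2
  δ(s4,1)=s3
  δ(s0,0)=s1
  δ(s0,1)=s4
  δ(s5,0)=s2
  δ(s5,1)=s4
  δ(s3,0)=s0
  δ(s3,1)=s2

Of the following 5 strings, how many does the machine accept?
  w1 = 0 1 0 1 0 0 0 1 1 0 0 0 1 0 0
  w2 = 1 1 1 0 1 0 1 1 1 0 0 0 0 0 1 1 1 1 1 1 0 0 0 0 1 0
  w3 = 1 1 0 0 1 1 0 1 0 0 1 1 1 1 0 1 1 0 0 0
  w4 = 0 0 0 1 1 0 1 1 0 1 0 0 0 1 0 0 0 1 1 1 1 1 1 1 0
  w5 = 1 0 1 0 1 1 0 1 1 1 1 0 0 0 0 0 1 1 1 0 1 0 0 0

1

w1:
  start at s1
  read '0': s1 → s0
  read '1': s0 → s4
  read '0': s4 → s2
  read '1': s2 → s3
  read '0': s3 → s0
  read '0': s0 → s1
  read '0': s1 → s0
  read '1': s0 → s4
  read '1': s4 → s3
  read '0': s3 → s0
  read '0': s0 → s1
  read '0': s1 → s0
  read '1': s0 → s4
  read '0': s4 → s2
  read '0': s2 → s2
  end s2, rejected
w2:
  start at s1
  read '1': s1 → s1
  read '1': s1 → s1
  read '1': s1 → s1
  read '0': s1 → s0
  read '1': s0 → s4
  read '0': s4 → s2
  read '1': s2 → s3
  read '1': s3 → s2
  read '1': s2 → s3
  read '0': s3 → s0
  read '0': s0 → s1
  read '0': s1 → s0
  read '0': s0 → s1
  read '0': s1 → s0
  read '1': s0 → s4
  read '1': s4 → s3
  read '1': s3 → s2
  read '1': s2 → s3
  read '1': s3 → s2
  read '1': s2 → s3
  read '0': s3 → s0
  read '0': s0 → s1
  read '0': s1 → s0
  read '0': s0 → s1
  read '1': s1 → s1
  read '0': s1 → s0
  end s0, accepted
w3:
  start at s1
  read '1': s1 → s1
  read '1': s1 → s1
  read '0': s1 → s0
  read '0': s0 → s1
  read '1': s1 → s1
  read '1': s1 → s1
  read '0': s1 → s0
  read '1': s0 → s4
  read '0': s4 → s2
  read '0': s2 → s2
  read '1': s2 → s3
  read '1': s3 → s2
  read '1': s2 → s3
  read '1': s3 → s2
  read '0': s2 → s2
  read '1': s2 → s3
  read '1': s3 → s2
  read '0': s2 → s2
  read '0': s2 → s2
  read '0': s2 → s2
  end s2, rejected
w4:
  start at s1
  read '0': s1 → s0
  read '0': s0 → s1
  read '0': s1 → s0
  read '1': s0 → s4
  read '1': s4 → s3
  read '0': s3 → s0
  read '1': s0 → s4
  read '1': s4 → s3
  read '0': s3 → s0
  read '1': s0 → s4
  read '0': s4 → s2
  read '0': s2 → s2
  read '0': s2 → s2
  read '1': s2 → s3
  read '0': s3 → s0
  read '0': s0 → s1
  read '0': s1 → s0
  read '1': s0 → s4
  read '1': s4 → s3
  read '1': s3 → s2
  read '1': s2 → s3
  read '1': s3 → s2
  read '1': s2 → s3
  read '1': s3 → s2
  read '0': s2 → s2
  end s2, rejected
w5:
  start at s1
  read '1': s1 → s1
  read '0': s1 → s0
  read '1': s0 → s4
  read '0': s4 → s2
  read '1': s2 → s3
  read '1': s3 → s2
  read '0': s2 → s2
  read '1': s2 → s3
  read '1': s3 → s2
  read '1': s2 → s3
  read '1': s3 → s2
  read '0': s2 → s2
  read '0': s2 → s2
  read '0': s2 → s2
  read '0': s2 → s2
  read '0': s2 → s2
  read '1': s2 → s3
  read '1': s3 → s2
  read '1': s2 → s3
  read '0': s3 → s0
  read '1': s0 → s4
  read '0': s4 → s2
  read '0': s2 → s2
  read '0': s2 → s2
  end s2, rejected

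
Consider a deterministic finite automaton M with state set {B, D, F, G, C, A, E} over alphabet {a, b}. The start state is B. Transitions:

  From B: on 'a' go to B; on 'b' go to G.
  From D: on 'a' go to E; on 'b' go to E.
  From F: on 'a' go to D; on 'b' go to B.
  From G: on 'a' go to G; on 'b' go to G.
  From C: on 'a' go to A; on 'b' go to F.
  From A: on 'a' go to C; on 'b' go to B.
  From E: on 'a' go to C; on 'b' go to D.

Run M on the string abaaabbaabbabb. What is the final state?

G

start at B
read 'a': B → B
read 'b': B → G
read 'a': G → G
read 'a': G → G
read 'a': G → G
read 'b': G → G
read 'b': G → G
read 'a': G → G
read 'a': G → G
read 'b': G → G
read 'b': G → G
read 'a': G → G
read 'b': G → G
read 'b': G → G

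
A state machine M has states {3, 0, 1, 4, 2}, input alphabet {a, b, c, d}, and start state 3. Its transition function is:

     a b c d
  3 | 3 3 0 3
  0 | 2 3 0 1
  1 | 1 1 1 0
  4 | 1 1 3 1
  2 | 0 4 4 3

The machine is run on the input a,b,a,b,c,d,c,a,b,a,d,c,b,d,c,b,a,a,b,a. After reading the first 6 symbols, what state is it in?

1

start at 3
read 'a': 3 → 3
read 'b': 3 → 3
read 'a': 3 → 3
read 'b': 3 → 3
read 'c': 3 → 0
read 'd': 0 → 1
After 6 symbols: 1.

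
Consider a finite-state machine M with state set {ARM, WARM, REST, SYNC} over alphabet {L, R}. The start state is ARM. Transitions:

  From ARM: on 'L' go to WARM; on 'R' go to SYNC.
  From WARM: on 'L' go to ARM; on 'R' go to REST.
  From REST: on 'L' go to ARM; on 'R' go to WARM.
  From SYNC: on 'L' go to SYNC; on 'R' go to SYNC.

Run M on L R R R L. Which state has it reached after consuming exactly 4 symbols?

ARM → WARM → REST → WARM → REST
After 4 symbols: REST.

REST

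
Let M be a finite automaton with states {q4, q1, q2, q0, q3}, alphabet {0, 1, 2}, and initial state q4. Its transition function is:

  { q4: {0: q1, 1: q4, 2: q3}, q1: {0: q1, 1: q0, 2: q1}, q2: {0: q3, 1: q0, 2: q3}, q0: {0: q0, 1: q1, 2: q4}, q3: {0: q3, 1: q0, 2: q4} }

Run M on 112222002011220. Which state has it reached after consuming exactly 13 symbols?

q1

Trace: q4 -1-> q4 -1-> q4 -2-> q3 -2-> q4 -2-> q3 -2-> q4 -0-> q1 -0-> q1 -2-> q1 -0-> q1 -1-> q0 -1-> q1 -2-> q1
After 13 symbols: q1.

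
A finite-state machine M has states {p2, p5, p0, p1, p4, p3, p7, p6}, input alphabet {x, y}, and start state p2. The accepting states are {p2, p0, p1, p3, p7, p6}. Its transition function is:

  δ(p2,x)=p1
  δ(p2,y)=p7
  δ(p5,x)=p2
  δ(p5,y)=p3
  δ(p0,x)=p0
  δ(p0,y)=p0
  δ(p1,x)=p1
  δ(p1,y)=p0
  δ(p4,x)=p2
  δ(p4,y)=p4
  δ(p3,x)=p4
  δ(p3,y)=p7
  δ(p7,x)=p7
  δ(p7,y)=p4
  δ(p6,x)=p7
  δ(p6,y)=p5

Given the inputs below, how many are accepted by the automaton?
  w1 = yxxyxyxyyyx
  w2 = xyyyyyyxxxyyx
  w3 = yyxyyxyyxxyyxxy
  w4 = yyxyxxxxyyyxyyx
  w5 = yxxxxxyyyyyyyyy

4

w1: p2 → p7 → p7 → p7 → p4 → p2 → p7 → p7 → p4 → p4 → p4 → p2  → end p2, accepted
w2: p2 → p1 → p0 → p0 → p0 → p0 → p0 → p0 → p0 → p0 → p0 → p0 → p0 → p0  → end p0, accepted
w3: p2 → p7 → p4 → p2 → p7 → p4 → p2 → p7 → p4 → p2 → p1 → p0 → p0 → p0 → p0 → p0  → end p0, accepted
w4: p2 → p7 → p4 → p2 → p7 → p7 → p7 → p7 → p7 → p4 → p4 → p4 → p2 → p7 → p4 → p2  → end p2, accepted
w5: p2 → p7 → p7 → p7 → p7 → p7 → p7 → p4 → p4 → p4 → p4 → p4 → p4 → p4 → p4 → p4  → end p4, rejected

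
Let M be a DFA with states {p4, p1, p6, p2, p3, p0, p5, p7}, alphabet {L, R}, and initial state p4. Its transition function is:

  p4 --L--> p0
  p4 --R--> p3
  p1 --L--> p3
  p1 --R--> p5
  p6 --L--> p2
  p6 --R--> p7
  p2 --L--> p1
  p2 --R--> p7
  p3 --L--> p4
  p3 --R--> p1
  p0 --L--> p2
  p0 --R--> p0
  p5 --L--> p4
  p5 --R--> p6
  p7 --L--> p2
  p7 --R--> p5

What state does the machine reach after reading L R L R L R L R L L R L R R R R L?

start at p4
read 'L': p4 → p0
read 'R': p0 → p0
read 'L': p0 → p2
read 'R': p2 → p7
read 'L': p7 → p2
read 'R': p2 → p7
read 'L': p7 → p2
read 'R': p2 → p7
read 'L': p7 → p2
read 'L': p2 → p1
read 'R': p1 → p5
read 'L': p5 → p4
read 'R': p4 → p3
read 'R': p3 → p1
read 'R': p1 → p5
read 'R': p5 → p6
read 'L': p6 → p2

p2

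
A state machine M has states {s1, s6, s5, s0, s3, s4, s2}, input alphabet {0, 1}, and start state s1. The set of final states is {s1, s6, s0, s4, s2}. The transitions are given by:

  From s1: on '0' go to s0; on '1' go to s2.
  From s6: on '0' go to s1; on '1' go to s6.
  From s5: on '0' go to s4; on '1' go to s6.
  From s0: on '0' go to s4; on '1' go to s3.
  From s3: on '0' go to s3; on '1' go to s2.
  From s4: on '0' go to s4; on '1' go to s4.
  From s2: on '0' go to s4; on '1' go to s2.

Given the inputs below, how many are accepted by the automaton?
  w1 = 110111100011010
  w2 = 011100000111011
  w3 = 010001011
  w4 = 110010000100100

w1:
  start at s1
  read '1': s1 → s2
  read '1': s2 → s2
  read '0': s2 → s4
  read '1': s4 → s4
  read '1': s4 → s4
  read '1': s4 → s4
  read '1': s4 → s4
  read '0': s4 → s4
  read '0': s4 → s4
  read '0': s4 → s4
  read '1': s4 → s4
  read '1': s4 → s4
  read '0': s4 → s4
  read '1': s4 → s4
  read '0': s4 → s4
  end s4, accepted
w2:
  start at s1
  read '0': s1 → s0
  read '1': s0 → s3
  read '1': s3 → s2
  read '1': s2 → s2
  read '0': s2 → s4
  read '0': s4 → s4
  read '0': s4 → s4
  read '0': s4 → s4
  read '0': s4 → s4
  read '1': s4 → s4
  read '1': s4 → s4
  read '1': s4 → s4
  read '0': s4 → s4
  read '1': s4 → s4
  read '1': s4 → s4
  end s4, accepted
w3:
  start at s1
  read '0': s1 → s0
  read '1': s0 → s3
  read '0': s3 → s3
  read '0': s3 → s3
  read '0': s3 → s3
  read '1': s3 → s2
  read '0': s2 → s4
  read '1': s4 → s4
  read '1': s4 → s4
  end s4, accepted
w4:
  start at s1
  read '1': s1 → s2
  read '1': s2 → s2
  read '0': s2 → s4
  read '0': s4 → s4
  read '1': s4 → s4
  read '0': s4 → s4
  read '0': s4 → s4
  read '0': s4 → s4
  read '0': s4 → s4
  read '1': s4 → s4
  read '0': s4 → s4
  read '0': s4 → s4
  read '1': s4 → s4
  read '0': s4 → s4
  read '0': s4 → s4
  end s4, accepted

4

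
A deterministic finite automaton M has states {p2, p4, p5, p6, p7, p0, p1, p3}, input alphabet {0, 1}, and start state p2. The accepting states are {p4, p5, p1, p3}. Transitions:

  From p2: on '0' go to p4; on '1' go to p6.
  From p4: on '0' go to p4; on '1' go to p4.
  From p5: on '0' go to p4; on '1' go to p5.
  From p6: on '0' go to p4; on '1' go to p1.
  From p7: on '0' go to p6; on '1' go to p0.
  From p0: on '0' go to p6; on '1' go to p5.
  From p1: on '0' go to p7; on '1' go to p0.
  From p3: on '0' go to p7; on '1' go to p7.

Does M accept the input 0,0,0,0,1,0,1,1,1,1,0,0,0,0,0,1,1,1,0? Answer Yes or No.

Yes

start at p2
read '0': p2 → p4
read '0': p4 → p4
read '0': p4 → p4
read '0': p4 → p4
read '1': p4 → p4
read '0': p4 → p4
read '1': p4 → p4
read '1': p4 → p4
read '1': p4 → p4
read '1': p4 → p4
read '0': p4 → p4
read '0': p4 → p4
read '0': p4 → p4
read '0': p4 → p4
read '0': p4 → p4
read '1': p4 → p4
read '1': p4 → p4
read '1': p4 → p4
read '0': p4 → p4
End state p4 is accepting.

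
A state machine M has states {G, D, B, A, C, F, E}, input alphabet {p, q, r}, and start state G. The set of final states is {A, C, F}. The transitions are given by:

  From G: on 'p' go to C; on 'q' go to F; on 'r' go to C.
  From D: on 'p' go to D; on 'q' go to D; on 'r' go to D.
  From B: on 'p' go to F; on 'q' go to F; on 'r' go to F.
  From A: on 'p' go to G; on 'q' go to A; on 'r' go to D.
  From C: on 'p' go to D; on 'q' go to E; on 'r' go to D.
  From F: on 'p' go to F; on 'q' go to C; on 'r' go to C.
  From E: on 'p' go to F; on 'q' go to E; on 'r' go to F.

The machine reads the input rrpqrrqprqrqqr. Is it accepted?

start at G
read 'r': G → C
read 'r': C → D
read 'p': D → D
read 'q': D → D
read 'r': D → D
read 'r': D → D
read 'q': D → D
read 'p': D → D
read 'r': D → D
read 'q': D → D
read 'r': D → D
read 'q': D → D
read 'q': D → D
read 'r': D → D
End state D is not accepting.

No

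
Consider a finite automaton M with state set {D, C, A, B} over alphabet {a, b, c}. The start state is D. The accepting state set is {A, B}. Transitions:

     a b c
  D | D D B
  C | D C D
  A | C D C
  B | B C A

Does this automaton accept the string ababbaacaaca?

No

D → D → D → D → D → D → D → D → B → B → B → A → C
End state C is not accepting.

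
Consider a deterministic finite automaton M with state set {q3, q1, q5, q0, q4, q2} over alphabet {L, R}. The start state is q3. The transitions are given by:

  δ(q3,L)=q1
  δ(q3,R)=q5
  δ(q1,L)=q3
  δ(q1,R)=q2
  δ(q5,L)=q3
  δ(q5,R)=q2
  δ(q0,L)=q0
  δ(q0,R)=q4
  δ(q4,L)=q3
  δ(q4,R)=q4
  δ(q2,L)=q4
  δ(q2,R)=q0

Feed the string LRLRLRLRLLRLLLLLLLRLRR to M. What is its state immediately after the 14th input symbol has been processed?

q1

Trace: q3 -L-> q1 -R-> q2 -L-> q4 -R-> q4 -L-> q3 -R-> q5 -L-> q3 -R-> q5 -L-> q3 -L-> q1 -R-> q2 -L-> q4 -L-> q3 -L-> q1
After 14 symbols: q1.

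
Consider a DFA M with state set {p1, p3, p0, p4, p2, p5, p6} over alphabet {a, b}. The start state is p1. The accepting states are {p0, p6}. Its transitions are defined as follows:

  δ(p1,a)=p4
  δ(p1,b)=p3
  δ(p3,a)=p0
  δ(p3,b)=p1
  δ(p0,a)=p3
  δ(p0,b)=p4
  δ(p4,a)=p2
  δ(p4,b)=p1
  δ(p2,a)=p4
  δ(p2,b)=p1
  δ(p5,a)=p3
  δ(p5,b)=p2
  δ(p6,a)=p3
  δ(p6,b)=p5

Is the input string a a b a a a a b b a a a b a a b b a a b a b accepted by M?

Trace: p1 -a-> p4 -a-> p2 -b-> p1 -a-> p4 -a-> p2 -a-> p4 -a-> p2 -b-> p1 -b-> p3 -a-> p0 -a-> p3 -a-> p0 -b-> p4 -a-> p2 -a-> p4 -b-> p1 -b-> p3 -a-> p0 -a-> p3 -b-> p1 -a-> p4 -b-> p1
End state p1 is not accepting.

No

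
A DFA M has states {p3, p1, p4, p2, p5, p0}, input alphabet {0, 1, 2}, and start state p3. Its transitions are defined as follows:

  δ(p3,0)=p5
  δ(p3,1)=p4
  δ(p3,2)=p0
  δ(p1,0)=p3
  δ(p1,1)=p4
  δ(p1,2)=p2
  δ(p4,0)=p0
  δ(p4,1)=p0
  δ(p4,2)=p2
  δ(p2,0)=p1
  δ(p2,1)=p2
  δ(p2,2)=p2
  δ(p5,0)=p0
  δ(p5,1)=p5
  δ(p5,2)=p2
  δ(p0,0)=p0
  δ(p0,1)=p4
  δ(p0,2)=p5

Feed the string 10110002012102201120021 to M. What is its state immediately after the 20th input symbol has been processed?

p0

p3 → p4 → p0 → p4 → p0 → p0 → p0 → p0 → p5 → p0 → p4 → p2 → p2 → p1 → p2 → p2 → p1 → p4 → p0 → p5 → p0
After 20 symbols: p0.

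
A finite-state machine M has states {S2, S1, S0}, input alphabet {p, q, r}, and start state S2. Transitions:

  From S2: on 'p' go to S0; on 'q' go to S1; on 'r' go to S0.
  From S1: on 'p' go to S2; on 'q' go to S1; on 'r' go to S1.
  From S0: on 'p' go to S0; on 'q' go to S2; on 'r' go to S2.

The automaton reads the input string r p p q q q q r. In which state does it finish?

S2 → S0 → S0 → S0 → S2 → S1 → S1 → S1 → S1

S1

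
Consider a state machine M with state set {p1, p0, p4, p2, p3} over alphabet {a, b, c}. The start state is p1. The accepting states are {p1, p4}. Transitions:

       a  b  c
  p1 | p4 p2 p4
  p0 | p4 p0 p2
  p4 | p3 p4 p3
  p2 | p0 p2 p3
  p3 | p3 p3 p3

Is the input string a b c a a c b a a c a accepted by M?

Trace: p1 -a-> p4 -b-> p4 -c-> p3 -a-> p3 -a-> p3 -c-> p3 -b-> p3 -a-> p3 -a-> p3 -c-> p3 -a-> p3
End state p3 is not accepting.

No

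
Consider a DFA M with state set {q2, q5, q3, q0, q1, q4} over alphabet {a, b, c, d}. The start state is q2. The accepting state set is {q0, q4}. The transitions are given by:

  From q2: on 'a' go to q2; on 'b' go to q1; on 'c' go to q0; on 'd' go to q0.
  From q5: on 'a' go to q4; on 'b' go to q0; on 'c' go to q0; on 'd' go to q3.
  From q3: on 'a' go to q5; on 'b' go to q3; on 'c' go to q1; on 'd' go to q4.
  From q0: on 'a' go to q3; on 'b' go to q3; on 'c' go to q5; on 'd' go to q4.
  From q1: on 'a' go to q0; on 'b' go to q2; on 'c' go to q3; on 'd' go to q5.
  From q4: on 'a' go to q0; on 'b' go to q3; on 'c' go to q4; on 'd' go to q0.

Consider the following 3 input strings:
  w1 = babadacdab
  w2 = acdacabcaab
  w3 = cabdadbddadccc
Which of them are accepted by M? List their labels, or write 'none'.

w1:
  start at q2
  read 'b': q2 → q1
  read 'a': q1 → q0
  read 'b': q0 → q3
  read 'a': q3 → q5
  read 'd': q5 → q3
  read 'a': q3 → q5
  read 'c': q5 → q0
  read 'd': q0 → q4
  read 'a': q4 → q0
  read 'b': q0 → q3
  end q3, rejected
w2:
  start at q2
  read 'a': q2 → q2
  read 'c': q2 → q0
  read 'd': q0 → q4
  read 'a': q4 → q0
  read 'c': q0 → q5
  read 'a': q5 → q4
  read 'b': q4 → q3
  read 'c': q3 → q1
  read 'a': q1 → q0
  read 'a': q0 → q3
  read 'b': q3 → q3
  end q3, rejected
w3:
  start at q2
  read 'c': q2 → q0
  read 'a': q0 → q3
  read 'b': q3 → q3
  read 'd': q3 → q4
  read 'a': q4 → q0
  read 'd': q0 → q4
  read 'b': q4 → q3
  read 'd': q3 → q4
  read 'd': q4 → q0
  read 'a': q0 → q3
  read 'd': q3 → q4
  read 'c': q4 → q4
  read 'c': q4 → q4
  read 'c': q4 → q4
  end q4, accepted

w3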